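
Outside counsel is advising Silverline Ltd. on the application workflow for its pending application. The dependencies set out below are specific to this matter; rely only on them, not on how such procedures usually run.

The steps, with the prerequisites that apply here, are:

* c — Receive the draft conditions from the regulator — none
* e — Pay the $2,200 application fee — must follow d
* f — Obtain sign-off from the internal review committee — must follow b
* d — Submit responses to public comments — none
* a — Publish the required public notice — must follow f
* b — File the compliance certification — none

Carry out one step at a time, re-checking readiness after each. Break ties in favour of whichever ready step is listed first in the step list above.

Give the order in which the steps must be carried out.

c, d, e, b, f, a

Nothing is required for c, d and b. c is listed earlier → c first.
Now d and b have their prerequisites met. d is listed earlier, so d next.
Now e and b have their prerequisites met. e is listed earlier, so e next.
b is the only step now ready → b.
f needed b, now all done → f.
Next only a has its prerequisites met → a.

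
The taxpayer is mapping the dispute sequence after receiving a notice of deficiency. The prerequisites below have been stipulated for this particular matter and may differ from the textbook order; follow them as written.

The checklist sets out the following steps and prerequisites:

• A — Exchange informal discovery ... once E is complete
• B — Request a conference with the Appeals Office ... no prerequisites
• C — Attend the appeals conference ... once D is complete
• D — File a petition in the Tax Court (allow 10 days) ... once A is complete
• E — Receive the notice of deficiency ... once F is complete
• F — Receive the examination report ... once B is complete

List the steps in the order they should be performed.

Only B has no prerequisites, so it is first.
Next only F has its prerequisites met → F.
E needed F, now all done → E.
That leaves A as the only ready step → A.
Next only D has its prerequisites met → D.
C needed D, now all done → C.

B, F, E, A, D, C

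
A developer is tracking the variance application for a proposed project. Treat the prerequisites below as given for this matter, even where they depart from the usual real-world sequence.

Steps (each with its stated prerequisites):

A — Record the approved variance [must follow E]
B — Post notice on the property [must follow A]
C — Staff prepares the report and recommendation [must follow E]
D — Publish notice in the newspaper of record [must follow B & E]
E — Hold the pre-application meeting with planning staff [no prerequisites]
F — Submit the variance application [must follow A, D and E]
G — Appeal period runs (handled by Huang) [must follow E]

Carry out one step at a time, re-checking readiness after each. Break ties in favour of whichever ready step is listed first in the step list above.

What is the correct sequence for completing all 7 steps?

E A B C D F G

E has no prerequisites → E first.
A, C and G are all available; A is listed earlier → A.
B now also ready, so the ready set is {B, C, G}; B is listed earlier → B.
C, D and G are all available; C is listed earlier → C.
Ready: D and G. D is listed earlier → D.
F now also ready, so the ready set is {F, G}; F is listed earlier → F.
G needed E, now all done → G.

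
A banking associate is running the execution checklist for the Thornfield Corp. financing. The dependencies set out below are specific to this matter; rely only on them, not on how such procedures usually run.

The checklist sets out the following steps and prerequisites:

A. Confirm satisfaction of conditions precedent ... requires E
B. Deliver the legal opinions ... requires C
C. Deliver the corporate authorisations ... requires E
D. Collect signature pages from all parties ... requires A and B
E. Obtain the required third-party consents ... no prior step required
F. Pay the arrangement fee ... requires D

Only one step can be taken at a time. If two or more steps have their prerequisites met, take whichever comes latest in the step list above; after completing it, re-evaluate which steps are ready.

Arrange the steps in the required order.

E, C, B, A, D, F

Only E has no prerequisites, so it is first.
Now C and A have their prerequisites met. C is listed later, so C next.
B now also ready, so the ready set is {B, A}; B is listed later → B.
Next only A has its prerequisites met → A.
D is the only step now ready → D.
F is the only step now ready → F.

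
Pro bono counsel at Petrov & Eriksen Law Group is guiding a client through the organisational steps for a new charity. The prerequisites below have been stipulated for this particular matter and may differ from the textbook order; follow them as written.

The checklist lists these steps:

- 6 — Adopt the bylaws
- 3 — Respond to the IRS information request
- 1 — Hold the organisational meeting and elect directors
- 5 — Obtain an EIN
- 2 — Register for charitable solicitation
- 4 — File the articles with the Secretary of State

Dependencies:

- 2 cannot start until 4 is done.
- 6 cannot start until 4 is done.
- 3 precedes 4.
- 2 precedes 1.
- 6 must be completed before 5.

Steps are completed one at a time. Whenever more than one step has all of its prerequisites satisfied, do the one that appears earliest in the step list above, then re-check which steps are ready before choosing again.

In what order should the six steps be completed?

3 is the only step with nothing outstanding, so it goes first.
That leaves 4 as the only ready step → 4.
Now 6 and 2 have their prerequisites met. 6 is listed earlier, so 6 next.
5 now also ready, so the ready set is {5, 2}; 5 is listed earlier → 5.
2 needed 4, now all done → 2.
That leaves 1 as the only ready step → 1.

3, 4, 6, 5, 2, 1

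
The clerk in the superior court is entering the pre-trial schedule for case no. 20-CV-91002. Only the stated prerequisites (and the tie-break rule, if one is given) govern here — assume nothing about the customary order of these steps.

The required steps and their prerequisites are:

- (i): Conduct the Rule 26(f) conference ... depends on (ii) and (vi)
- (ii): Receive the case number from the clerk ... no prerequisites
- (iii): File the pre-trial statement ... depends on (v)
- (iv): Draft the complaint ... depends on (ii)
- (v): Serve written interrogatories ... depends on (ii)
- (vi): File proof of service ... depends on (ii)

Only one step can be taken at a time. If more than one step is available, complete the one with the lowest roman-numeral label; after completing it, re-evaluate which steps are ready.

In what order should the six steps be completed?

(ii), (iv), (v), (iii), (vi), (i)

(ii) has no prerequisites → (ii) first.
(iv), (v) and (vi) are all available; (iv) has the earlier label → (iv).
Now (v) and (vi) have their prerequisites met. (v) has the earlier label, so (v) next.
(iii) and (vi) are both available; (iii) has the earlier label → (iii).
(vi) needed (ii), now all done → (vi).
Next only (i) has its prerequisites met → (i).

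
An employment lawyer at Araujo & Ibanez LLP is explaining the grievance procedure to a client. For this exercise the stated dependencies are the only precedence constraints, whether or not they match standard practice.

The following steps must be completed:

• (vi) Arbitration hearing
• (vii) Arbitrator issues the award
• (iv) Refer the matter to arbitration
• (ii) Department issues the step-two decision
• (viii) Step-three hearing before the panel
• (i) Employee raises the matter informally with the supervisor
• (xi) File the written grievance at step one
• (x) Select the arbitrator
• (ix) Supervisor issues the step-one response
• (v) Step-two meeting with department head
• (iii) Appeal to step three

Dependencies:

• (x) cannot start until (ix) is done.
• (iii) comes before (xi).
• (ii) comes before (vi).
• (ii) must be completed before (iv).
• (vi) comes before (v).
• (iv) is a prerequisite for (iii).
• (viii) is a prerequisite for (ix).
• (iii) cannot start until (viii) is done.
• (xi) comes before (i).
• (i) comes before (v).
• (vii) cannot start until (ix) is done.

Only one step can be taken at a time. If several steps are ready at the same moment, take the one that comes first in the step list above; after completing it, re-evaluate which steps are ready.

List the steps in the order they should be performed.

(ii), (vi), (iv), (viii), (ix), (vii), (x), (iii), (xi), (i), (v)

Nothing is required for (ii) and (viii). (ii) is listed earlier → (ii) first.
(vi), (iv) and (viii) are all available; (vi) is listed earlier → (vi).
Now (iv) and (viii) have their prerequisites met. (iv) is listed earlier, so (iv) next.
(viii) is the only step now ready → (viii).
Ready: (ix) and (iii). (ix) is listed earlier → (ix).
Now (vii), (x) and (iii) have their prerequisites met. (vii) is listed earlier, so (vii) next.
Ready: (x) and (iii). (x) is listed earlier → (x).
That leaves (iii) as the only ready step → (iii).
(xi) is the only step now ready → (xi).
That leaves (i) as the only ready step → (i).
That leaves (v) as the only ready step → (v).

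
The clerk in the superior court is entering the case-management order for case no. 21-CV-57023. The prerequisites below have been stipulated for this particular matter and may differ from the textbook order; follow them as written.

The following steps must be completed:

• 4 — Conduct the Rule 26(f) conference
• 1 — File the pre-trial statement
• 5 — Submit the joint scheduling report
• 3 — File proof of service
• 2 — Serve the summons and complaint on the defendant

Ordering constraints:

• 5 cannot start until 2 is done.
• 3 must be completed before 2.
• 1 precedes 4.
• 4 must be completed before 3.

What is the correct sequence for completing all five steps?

1 4 3 2 5

1 has no prerequisites → 1 first.
4 is the only step now ready → 4.
3 is the only step now ready → 3.
That leaves 2 as the only ready step → 2.
5 needed 2, now all done → 5.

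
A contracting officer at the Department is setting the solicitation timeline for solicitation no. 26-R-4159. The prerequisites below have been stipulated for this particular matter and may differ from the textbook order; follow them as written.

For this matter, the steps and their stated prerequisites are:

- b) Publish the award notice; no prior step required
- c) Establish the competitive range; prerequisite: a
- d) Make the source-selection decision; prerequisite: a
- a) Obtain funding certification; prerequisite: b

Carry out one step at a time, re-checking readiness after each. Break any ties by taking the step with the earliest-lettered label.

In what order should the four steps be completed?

b → a → c → d

b has no prerequisites → b first.
Next only a has its prerequisites met → a.
c and d are both available; c has the earlier label → c.
d needed a, now all done → d.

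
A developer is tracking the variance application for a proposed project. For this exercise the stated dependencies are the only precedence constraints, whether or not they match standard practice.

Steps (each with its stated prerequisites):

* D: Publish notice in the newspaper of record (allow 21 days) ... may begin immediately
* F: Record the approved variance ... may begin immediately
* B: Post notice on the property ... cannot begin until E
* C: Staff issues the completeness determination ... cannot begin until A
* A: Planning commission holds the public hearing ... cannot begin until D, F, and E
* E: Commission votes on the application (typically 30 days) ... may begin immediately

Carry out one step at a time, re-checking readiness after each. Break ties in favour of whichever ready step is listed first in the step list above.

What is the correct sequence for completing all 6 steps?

D, F, E, B, A, C

Nothing is required for D, F and E. D is listed earlier → D first.
F and E are both available; F is listed earlier → F.
That leaves E as the only ready step → E.
Ready: B and A. B is listed earlier → B.
That leaves A as the only ready step → A.
C needed A, now all done → C.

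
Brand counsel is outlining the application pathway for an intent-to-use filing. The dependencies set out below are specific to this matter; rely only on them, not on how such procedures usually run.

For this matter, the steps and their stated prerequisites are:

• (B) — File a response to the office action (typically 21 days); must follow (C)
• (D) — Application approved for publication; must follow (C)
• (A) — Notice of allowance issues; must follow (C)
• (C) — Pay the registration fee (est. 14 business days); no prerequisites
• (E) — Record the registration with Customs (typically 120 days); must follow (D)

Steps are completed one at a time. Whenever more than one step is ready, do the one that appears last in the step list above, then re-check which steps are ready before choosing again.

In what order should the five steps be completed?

(C) (A) (D) (E) (B)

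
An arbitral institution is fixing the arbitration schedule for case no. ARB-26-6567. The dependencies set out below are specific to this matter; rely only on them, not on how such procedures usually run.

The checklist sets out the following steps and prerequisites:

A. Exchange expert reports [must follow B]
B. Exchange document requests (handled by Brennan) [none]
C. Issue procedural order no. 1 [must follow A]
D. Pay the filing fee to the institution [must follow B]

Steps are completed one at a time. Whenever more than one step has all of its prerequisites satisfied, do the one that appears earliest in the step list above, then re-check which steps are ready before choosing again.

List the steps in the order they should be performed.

B → A → C → D

B has no prerequisites → B first.
A and D are both available; A is listed earlier → A.
Ready: C and D. C is listed earlier → C.
That leaves D as the only ready step → D.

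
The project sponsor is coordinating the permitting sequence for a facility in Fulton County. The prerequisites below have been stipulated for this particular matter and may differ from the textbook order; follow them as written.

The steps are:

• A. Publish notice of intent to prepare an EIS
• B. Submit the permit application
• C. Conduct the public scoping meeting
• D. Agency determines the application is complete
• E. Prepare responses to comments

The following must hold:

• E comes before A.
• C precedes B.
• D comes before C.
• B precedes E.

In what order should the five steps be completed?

D has no prerequisites → D first.
C is the only step now ready → C.
B needed C, now all done → B.
E needed B, now all done → E.
A needed E, now all done → A.

D → C → B → E → A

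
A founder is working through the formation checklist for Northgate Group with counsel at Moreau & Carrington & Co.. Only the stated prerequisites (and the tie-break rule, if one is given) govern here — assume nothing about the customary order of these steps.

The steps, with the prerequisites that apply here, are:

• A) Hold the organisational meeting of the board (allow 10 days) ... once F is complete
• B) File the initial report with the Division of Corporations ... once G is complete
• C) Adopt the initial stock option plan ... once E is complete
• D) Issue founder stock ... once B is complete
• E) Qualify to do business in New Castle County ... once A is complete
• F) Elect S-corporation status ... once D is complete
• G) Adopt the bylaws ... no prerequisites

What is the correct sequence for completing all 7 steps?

G has no prerequisites → G first.
B needed G, now all done → B.
D is the only step now ready → D.
That leaves F as the only ready step → F.
Next only A has its prerequisites met → A.
E is the only step now ready → E.
C needed E, now all done → C.

G, B, D, F, A, E, C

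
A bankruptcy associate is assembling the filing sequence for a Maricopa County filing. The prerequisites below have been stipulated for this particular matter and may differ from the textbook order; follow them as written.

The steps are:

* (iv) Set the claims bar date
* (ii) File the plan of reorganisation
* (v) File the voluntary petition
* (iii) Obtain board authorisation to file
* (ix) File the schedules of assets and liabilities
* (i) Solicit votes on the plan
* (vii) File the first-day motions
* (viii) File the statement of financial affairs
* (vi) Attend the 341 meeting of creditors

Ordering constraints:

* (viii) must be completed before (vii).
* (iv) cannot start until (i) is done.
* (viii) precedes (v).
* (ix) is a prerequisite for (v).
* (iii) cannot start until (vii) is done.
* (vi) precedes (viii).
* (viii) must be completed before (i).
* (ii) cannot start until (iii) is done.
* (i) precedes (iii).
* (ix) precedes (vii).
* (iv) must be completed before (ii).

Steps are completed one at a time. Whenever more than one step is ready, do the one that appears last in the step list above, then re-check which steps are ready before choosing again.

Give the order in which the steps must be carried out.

(vi), (viii), (i), (ix), (vii), (iii), (v), (iv), (ii)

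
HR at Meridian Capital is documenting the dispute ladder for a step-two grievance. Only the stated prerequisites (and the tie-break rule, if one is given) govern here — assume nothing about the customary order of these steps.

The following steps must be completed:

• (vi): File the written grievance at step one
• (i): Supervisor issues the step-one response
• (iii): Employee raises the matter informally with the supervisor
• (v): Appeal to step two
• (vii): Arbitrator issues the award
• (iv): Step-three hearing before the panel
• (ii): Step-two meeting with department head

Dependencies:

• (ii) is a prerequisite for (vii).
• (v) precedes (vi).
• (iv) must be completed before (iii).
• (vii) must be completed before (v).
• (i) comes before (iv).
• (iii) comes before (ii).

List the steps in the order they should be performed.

(i) is the only step with nothing outstanding, so it goes first.
Next only (iv) has its prerequisites met → (iv).
(iii) needed (iv), now all done → (iii).
(ii) needed (iii), now all done → (ii).
(vii) needed (ii), now all done → (vii).
That leaves (v) as the only ready step → (v).
(vi) needed (v), now all done → (vi).

(i), (iv), (iii), (ii), (vii), (v), (vi)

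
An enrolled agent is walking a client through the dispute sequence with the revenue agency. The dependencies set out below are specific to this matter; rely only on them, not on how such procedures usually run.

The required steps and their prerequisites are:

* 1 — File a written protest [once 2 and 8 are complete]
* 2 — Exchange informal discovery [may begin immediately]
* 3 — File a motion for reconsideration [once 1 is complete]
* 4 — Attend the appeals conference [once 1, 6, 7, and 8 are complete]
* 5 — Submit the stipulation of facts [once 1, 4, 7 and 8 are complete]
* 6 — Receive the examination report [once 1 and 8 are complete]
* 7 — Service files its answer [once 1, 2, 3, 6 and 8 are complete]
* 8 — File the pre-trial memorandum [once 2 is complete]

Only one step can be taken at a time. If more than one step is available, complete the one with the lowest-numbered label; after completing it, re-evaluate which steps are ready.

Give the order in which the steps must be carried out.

2 → 8 → 1 → 3 → 6 → 7 → 4 → 5

2 is the only step with nothing outstanding, so it goes first.
That leaves 8 as the only ready step → 8.
1 needed 2 and 8, now all done → 1.
Now 3 and 6 have their prerequisites met. 3 has the earlier label, so 3 next.
That leaves 6 as the only ready step → 6.
7 needed 1, 2, 3, 6 and 8, now all done → 7.
Next only 4 has its prerequisites met → 4.
5 is the only step now ready → 5.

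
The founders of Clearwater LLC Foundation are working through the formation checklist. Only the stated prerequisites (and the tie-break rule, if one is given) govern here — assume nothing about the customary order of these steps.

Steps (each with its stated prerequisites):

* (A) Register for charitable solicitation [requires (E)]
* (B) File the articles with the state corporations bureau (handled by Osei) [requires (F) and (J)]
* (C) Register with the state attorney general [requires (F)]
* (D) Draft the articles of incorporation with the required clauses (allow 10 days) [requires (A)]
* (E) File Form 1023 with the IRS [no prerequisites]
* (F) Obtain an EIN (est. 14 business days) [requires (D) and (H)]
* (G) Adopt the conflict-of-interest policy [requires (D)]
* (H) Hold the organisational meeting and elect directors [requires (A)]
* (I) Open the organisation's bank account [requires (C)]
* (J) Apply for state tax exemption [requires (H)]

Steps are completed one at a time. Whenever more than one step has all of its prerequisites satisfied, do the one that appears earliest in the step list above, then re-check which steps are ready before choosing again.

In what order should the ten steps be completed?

Only (E) has no prerequisites, so it is first.
Next only (A) has its prerequisites met → (A).
Now (D) and (H) have their prerequisites met. (D) is listed earlier, so (D) next.
(G) now also ready, so the ready set is {(G), (H)}; (G) is listed earlier → (G).
That leaves (H) as the only ready step → (H).
Now (F) and (J) have their prerequisites met. (F) is listed earlier, so (F) next.
(C) now also ready, so the ready set is {(C), (J)}; (C) is listed earlier → (C).
Now (I) and (J) have their prerequisites met. (I) is listed earlier, so (I) next.
(J) is the only step now ready → (J).
(B) needed (F) and (J), now all done → (B).

(E), (A), (D), (G), (H), (F), (C), (I), (J), (B)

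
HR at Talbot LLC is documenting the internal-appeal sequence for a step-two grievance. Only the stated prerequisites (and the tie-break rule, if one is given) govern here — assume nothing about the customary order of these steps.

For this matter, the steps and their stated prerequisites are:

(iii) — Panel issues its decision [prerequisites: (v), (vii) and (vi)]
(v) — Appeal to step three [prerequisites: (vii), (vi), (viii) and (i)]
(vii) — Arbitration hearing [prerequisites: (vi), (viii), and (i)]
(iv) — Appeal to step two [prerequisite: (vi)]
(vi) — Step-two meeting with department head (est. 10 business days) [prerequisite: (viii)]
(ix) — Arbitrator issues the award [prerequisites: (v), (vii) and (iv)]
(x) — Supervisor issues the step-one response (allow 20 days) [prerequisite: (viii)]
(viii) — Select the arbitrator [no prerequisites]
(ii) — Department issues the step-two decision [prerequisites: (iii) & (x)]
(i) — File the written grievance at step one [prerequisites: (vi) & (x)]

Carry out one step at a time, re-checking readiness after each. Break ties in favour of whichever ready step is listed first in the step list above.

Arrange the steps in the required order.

Only (viii) has no prerequisites, so it is first.
(vi) and (x) are both available; (vi) is listed earlier → (vi).
(iv) and (x) are both available; (iv) is listed earlier → (iv).
Next only (x) has its prerequisites met → (x).
(i) is the only step now ready → (i).
(vii) needed (vi), (viii) and (i), now all done → (vii).
(v) needed (vii), (vi), (viii) and (i), now all done → (v).
Ready: (iii) and (ix). (iii) is listed earlier → (iii).
(ii) now also ready, so the ready set is {(ix), (ii)}; (ix) is listed earlier → (ix).
That leaves (ii) as the only ready step → (ii).

(viii), (vi), (iv), (x), (i), (vii), (v), (iii), (ix), (ii)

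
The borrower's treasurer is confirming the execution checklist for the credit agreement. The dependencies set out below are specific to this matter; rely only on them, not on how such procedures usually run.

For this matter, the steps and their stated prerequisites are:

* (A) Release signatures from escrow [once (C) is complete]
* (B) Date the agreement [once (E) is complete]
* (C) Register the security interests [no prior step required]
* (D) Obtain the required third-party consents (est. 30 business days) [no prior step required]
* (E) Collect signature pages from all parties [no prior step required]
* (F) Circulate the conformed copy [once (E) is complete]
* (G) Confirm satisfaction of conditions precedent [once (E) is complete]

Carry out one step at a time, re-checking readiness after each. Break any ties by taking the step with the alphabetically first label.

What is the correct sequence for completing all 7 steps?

(C), (A), (D), (E), (B), (F), (G)

Nothing is required for (C), (D) and (E). (C) has the earlier label → (C) first.
(A), (D) and (E) are all available; (A) has the earlier label → (A).
(D) and (E) are both available; (D) has the earlier label → (D).
That leaves (E) as the only ready step → (E).
(B), (F) and (G) are all available; (B) has the earlier label → (B).
(F) and (G) are both available; (F) has the earlier label → (F).
(G) needed (E), now all done → (G).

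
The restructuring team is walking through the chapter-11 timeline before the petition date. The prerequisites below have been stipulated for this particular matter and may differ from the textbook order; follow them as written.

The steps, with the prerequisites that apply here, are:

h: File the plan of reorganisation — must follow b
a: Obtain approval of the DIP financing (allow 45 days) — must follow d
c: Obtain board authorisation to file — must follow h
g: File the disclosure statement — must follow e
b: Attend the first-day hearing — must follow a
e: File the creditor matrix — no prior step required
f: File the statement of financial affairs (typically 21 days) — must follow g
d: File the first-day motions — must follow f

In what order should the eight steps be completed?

e has no prerequisites → e first.
g needed e, now all done → g.
Next only f has its prerequisites met → f.
That leaves d as the only ready step → d.
a is the only step now ready → a.
b is the only step now ready → b.
h is the only step now ready → h.
c needed h, now all done → c.

e g f d a b h c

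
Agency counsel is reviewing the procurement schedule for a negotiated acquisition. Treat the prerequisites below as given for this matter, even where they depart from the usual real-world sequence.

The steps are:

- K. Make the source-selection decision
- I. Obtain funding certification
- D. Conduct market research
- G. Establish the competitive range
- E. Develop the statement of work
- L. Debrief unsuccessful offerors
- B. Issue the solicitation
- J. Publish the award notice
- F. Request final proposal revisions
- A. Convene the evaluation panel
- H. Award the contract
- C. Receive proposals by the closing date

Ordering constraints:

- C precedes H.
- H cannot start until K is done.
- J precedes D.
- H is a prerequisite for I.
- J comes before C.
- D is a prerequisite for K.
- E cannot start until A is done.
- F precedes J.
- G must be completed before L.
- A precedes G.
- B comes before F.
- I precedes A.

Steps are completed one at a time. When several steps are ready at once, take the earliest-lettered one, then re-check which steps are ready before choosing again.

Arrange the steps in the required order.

Only B has no prerequisites, so it is first.
That leaves F as the only ready step → F.
J is the only step now ready → J.
Now C and D have their prerequisites met. C has the earlier label, so C next.
Next only D has its prerequisites met → D.
Next only K has its prerequisites met → K.
H is the only step now ready → H.
I needed H, now all done → I.
Next only A has its prerequisites met → A.
Ready: E and G. E has the earlier label → E.
Next only G has its prerequisites met → G.
Next only L has its prerequisites met → L.

B, F, J, C, D, K, H, I, A, E, G, L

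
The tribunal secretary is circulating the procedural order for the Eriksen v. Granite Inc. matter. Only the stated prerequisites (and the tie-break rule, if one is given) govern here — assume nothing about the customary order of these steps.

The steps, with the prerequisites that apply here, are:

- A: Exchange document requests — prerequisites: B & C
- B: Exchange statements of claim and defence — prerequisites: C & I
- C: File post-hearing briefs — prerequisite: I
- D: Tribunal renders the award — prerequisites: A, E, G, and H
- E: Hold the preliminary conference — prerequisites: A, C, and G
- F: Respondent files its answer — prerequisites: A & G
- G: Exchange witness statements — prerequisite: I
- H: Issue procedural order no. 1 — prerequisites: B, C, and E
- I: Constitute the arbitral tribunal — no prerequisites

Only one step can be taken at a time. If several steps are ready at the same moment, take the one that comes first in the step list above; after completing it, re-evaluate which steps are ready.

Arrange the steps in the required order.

I, C, B, A, G, E, F, H, D

I is the only step with nothing outstanding, so it goes first.
Now C and G have their prerequisites met. C is listed earlier, so C next.
Now B and G have their prerequisites met. B is listed earlier, so B next.
Ready: A and G. A is listed earlier → A.
That leaves G as the only ready step → G.
Now E and F have their prerequisites met. E is listed earlier, so E next.
H now also ready, so the ready set is {F, H}; F is listed earlier → F.
H is the only step now ready → H.
D is the only step now ready → D.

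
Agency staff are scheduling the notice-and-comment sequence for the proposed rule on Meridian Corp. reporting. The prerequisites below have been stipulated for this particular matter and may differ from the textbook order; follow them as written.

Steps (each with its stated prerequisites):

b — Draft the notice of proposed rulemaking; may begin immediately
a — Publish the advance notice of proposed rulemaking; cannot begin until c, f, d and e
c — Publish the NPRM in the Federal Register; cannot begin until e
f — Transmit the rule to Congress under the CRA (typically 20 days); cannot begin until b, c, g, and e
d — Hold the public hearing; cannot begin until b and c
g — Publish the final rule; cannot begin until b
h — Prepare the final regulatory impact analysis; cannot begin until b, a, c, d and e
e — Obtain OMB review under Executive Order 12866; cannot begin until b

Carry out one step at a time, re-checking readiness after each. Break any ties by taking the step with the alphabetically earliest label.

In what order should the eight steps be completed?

b, e, c, d, g, f, a, h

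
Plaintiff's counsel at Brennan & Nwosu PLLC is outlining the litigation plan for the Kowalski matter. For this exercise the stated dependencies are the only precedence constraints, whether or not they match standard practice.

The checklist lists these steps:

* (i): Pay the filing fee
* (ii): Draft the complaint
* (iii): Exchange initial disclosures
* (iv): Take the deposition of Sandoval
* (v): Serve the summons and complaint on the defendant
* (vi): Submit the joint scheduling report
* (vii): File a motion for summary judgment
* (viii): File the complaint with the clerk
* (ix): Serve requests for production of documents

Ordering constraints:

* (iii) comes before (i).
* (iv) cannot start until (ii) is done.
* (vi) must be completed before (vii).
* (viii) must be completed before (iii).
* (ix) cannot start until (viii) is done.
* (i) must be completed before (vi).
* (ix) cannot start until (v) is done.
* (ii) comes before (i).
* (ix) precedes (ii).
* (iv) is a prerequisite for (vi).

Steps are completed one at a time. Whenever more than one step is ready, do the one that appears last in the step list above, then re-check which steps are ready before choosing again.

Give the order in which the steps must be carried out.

(viii), (v), (ix), (iii), (ii), (iv), (i), (vi), (vii)

(viii) and (v) have no prerequisites; (viii) is listed later, so (viii) is first.
(iii) now also ready, so the ready set is {(v), (iii)}; (v) is listed later → (v).
Ready: (ix) and (iii). (ix) is listed later → (ix).
(ii) now also ready, so the ready set is {(iii), (ii)}; (iii) is listed later → (iii).
(ii) needed (ix), now all done → (ii).
(iv) and (i) are both available; (iv) is listed later → (iv).
(i) is the only step now ready → (i).
(vi) needed (iv) and (i), now all done → (vi).
(vii) needed (vi), now all done → (vii).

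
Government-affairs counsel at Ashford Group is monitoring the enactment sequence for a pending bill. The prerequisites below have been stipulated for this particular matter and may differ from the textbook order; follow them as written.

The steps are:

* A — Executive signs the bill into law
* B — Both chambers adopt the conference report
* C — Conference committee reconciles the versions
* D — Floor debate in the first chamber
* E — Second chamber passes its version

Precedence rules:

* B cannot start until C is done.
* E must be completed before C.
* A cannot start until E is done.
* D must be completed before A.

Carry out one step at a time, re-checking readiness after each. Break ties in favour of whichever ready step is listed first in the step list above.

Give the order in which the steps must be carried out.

Nothing is required for D and E. D is listed earlier → D first.
Next only E has its prerequisites met → E.
Ready: A and C. A is listed earlier → A.
C needed E, now all done → C.
B needed C, now all done → B.

D → E → A → C → B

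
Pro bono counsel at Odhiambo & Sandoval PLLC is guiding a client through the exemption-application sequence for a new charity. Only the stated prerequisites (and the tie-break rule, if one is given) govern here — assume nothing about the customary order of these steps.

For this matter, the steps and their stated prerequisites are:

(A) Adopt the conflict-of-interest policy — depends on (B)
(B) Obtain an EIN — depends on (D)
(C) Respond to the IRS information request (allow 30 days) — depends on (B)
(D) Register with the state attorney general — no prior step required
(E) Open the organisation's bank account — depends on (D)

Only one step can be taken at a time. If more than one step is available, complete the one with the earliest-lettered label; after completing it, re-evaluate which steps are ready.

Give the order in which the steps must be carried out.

(D) has no prerequisites → (D) first.
Ready: (B) and (E). (B) has the earlier label → (B).
Now (A), (C) and (E) have their prerequisites met. (A) has the earlier label, so (A) next.
Ready: (C) and (E). (C) has the earlier label → (C).
Next only (E) has its prerequisites met → (E).

(D) → (B) → (A) → (C) → (E)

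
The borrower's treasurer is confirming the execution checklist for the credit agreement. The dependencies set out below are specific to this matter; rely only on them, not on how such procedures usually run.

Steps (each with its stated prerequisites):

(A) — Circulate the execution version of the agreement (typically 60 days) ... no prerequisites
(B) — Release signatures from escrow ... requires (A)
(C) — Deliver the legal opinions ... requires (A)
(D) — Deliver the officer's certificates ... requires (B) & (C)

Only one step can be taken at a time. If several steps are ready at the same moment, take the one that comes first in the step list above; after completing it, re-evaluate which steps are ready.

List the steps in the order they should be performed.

(A), (B), (C), (D)

Only (A) has no prerequisites, so it is first.
Now (B) and (C) have their prerequisites met. (B) is listed earlier, so (B) next.
(C) needed (A), now all done → (C).
(D) is the only step now ready → (D).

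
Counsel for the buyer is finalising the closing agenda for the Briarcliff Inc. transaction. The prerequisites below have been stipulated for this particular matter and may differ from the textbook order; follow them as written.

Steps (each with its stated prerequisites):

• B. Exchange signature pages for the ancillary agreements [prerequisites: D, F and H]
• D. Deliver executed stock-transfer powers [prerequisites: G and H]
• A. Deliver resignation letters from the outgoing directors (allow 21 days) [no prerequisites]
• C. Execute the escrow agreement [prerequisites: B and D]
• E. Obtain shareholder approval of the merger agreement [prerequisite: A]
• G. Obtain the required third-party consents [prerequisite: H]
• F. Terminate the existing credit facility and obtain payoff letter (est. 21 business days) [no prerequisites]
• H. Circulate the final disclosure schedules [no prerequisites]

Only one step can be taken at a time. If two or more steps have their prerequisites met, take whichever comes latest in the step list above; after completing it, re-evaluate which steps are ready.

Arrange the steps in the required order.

H, F and A have no prerequisites; H is listed later, so H is first.
F, G and A are all available; F is listed later → F.
G and A are both available; G is listed later → G.
Now A and D have their prerequisites met. A is listed later, so A next.
Ready: E and D. E is listed later → E.
That leaves D as the only ready step → D.
B needed H, F and D, now all done → B.
C is the only step now ready → C.

H, F, G, A, E, D, B, C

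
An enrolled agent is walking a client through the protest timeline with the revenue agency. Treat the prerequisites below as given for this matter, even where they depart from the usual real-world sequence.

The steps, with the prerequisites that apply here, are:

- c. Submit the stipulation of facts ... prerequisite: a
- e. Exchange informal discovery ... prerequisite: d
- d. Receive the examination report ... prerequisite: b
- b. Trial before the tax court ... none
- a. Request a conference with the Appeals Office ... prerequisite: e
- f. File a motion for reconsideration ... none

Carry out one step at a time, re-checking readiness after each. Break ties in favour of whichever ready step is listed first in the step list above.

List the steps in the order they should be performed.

b → d → e → a → c → f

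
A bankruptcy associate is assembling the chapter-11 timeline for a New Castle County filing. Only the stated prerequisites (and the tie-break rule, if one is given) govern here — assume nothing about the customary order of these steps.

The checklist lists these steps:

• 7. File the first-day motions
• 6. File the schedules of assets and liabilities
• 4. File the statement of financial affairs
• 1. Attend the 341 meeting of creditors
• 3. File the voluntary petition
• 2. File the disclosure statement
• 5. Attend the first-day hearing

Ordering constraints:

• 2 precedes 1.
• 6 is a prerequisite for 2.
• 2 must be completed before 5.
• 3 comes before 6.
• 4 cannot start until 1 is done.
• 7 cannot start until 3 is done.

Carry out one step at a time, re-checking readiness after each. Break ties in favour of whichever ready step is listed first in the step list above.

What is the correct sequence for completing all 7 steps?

Only 3 has no prerequisites, so it is first.
7 and 6 are both available; 7 is listed earlier → 7.
That leaves 6 as the only ready step → 6.
2 needed 6, now all done → 2.
1 and 5 are both available; 1 is listed earlier → 1.
4 and 5 are both available; 4 is listed earlier → 4.
5 needed 2, now all done → 5.

3, 7, 6, 2, 1, 4, 5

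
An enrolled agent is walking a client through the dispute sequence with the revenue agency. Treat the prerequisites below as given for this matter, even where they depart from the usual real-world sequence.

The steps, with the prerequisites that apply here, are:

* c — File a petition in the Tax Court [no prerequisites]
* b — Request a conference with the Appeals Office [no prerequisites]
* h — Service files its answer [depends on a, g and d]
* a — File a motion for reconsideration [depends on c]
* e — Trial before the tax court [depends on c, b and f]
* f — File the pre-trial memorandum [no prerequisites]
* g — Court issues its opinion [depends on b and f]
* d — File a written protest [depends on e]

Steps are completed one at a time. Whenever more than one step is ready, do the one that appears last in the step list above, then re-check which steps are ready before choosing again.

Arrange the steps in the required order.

Nothing is required for f, b and c. f is listed later → f first.
b and c are both available; b is listed later → b.
g now also ready, so the ready set is {g, c}; g is listed later → g.
That leaves c as the only ready step → c.
Ready: e and a. e is listed later → e.
d now also ready, so the ready set is {d, a}; d is listed later → d.
a needed c, now all done → a.
h needed d, g and a, now all done → h.

f, b, g, c, e, d, a, h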